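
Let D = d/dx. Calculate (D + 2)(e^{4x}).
6 e^{4 x}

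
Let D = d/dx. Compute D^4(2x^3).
0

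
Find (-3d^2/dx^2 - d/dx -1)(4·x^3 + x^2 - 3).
- 4 x^{3} - 13 x^{2} - 74 x - 3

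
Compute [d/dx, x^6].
6 x^{5}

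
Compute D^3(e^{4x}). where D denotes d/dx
64 e^{4 x}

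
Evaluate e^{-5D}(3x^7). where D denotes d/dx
3 x^{7} - 105 x^{6} + 1575 x^{5} - 13125 x^{4} + 65625 x^{3} - 196875 x^{2} + 328125 x - 234375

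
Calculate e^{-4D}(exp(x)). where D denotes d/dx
e^{x - 4}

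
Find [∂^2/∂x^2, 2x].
4\frac{d}{dx}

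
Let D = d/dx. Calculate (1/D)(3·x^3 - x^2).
\frac{3 x^{4}}{4} - \frac{x^{3}}{3}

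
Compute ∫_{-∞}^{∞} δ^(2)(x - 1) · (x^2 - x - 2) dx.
2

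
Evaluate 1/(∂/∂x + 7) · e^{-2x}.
\frac{e^{- 2 x}}{5}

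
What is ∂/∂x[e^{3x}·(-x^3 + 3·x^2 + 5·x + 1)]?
\left(- 3 x^{3} + 6 x^{2} + 21 x + 8\right) e^{3 x}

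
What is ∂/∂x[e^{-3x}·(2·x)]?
2 \left(1 - 3 x\right) e^{- 3 x}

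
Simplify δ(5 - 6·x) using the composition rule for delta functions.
\frac{\delta(x - 5/6)}{6}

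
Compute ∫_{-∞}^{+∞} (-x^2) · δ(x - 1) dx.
-1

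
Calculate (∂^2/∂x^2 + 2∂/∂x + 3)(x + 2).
3 x + 8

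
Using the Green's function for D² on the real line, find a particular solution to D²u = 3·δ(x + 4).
\frac{3|x + 4|}{2}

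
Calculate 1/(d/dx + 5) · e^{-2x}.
\frac{e^{- 2 x}}{3}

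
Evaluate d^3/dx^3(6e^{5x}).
750 e^{5 x}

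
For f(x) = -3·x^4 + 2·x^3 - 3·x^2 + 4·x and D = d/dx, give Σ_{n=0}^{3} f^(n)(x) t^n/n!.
t^{3} \left(2 - 12 x\right) + t^{2} \left(- 18 x^{2} + 6 x - 3\right) - 2 t \left(6 x^{3} - 3 x^{2} + 3 x - 2\right) - 3 x^{4} + 2 x^{3} - 3 x^{2} + 4 x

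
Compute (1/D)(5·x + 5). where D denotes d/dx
\frac{5 x^{2}}{2} + 5 x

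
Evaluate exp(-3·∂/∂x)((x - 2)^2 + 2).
x^{2} - 10 x + 27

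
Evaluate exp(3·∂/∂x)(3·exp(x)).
3 e^{x + 3}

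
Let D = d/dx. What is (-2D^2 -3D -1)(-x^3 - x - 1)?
x^{3} + 9 x^{2} + 13 x + 4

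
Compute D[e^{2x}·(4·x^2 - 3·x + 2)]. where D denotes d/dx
\left(8 x^{2} + 2 x + 1\right) e^{2 x}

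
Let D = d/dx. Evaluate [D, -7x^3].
- 21 x^{2}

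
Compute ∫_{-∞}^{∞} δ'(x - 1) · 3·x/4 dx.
- \frac{3}{4}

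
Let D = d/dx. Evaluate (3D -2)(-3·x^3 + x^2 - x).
6 x^{3} - 29 x^{2} + 8 x - 3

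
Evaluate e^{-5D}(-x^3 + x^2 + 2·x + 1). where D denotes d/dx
- x^{3} + 16 x^{2} - 83 x + 141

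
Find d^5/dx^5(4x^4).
0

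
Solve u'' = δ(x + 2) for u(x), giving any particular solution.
\frac{|x + 2|}{2}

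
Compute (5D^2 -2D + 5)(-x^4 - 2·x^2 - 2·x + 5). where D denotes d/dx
- 5 x^{4} + 8 x^{3} - 70 x^{2} - 2 x + 9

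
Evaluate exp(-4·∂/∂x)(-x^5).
- x^{5} + 20 x^{4} - 160 x^{3} + 640 x^{2} - 1280 x + 1024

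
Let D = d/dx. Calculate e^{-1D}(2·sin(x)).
2 \sin{\left(x - 1 \right)}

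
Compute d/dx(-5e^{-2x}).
10 e^{- 2 x}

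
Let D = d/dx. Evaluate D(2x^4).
8 x^{3}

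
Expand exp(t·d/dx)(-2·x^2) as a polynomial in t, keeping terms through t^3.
- 2 t^{2} - 4 t x - 2 x^{2}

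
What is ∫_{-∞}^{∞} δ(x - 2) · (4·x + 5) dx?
13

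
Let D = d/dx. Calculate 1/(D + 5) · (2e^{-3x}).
e^{- 3 x}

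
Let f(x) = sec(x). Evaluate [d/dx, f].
\tan{\left(x \right)} \sec{\left(x \right)}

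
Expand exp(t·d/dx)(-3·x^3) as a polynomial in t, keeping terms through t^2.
3 x \left(- 3 t^{2} - 3 t x - x^{2}\right)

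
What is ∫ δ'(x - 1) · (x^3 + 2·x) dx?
-5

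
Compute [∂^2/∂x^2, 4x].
8\frac{d}{dx}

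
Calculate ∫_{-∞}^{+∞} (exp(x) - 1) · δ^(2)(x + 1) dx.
e^{-1}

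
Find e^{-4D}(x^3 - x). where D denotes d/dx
x^{3} - 12 x^{2} + 47 x - 60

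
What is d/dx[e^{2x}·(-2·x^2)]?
4 x \left(- x - 1\right) e^{2 x}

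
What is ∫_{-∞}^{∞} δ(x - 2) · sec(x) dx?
\sec{\left(2 \right)}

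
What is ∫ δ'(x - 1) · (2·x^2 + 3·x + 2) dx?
-7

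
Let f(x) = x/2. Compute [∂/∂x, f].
\frac{1}{2}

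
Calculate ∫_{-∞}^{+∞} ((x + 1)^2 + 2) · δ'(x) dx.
-2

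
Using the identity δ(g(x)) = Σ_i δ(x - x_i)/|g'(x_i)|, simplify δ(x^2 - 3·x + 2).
\frac{\delta(x - 1) + \delta(x - 2)}{1}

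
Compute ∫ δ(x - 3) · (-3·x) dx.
-9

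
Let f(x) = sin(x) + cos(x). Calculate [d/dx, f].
- \sin{\left(x \right)} + \cos{\left(x \right)}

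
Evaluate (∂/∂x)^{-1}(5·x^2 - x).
\frac{5 x^{3}}{3} - \frac{x^{2}}{2}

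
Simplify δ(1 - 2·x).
\frac{\delta(x - 1/2)}{2}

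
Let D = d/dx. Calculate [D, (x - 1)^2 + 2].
2 x - 2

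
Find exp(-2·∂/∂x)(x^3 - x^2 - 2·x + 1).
x^{3} - 7 x^{2} + 14 x - 7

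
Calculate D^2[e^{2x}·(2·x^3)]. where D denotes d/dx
4 x \left(2 x^{2} + 6 x + 3\right) e^{2 x}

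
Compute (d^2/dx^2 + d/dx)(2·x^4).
8 x^{2} \left(x + 3\right)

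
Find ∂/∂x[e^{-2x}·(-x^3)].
x^{2} \left(2 x - 3\right) e^{- 2 x}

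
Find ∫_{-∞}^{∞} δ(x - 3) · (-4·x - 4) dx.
-16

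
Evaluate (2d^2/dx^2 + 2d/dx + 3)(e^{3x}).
27 e^{3 x}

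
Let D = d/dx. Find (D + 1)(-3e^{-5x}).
12 e^{- 5 x}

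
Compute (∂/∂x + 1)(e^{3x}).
4 e^{3 x}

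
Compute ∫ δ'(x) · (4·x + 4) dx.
-4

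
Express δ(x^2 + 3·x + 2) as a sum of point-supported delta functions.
\frac{\delta(x + 1) + \delta(x + 2)}{1}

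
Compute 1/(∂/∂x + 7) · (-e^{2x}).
- \frac{e^{2 x}}{9}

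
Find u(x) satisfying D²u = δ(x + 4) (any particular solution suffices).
\frac{|x + 4|}{2}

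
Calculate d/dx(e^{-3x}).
- 3 e^{- 3 x}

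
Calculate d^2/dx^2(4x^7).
168 x^{5}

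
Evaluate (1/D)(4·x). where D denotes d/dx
2 x^{2}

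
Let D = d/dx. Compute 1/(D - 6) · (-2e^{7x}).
- 2 e^{7 x}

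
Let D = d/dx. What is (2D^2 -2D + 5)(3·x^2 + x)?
15 x^{2} - 7 x + 10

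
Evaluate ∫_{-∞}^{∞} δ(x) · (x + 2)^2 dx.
4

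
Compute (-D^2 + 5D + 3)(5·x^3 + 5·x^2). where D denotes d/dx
15 x^{3} + 90 x^{2} + 20 x - 10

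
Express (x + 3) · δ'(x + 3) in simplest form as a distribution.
-\delta(x + 3)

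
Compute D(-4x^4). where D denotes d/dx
- 16 x^{3}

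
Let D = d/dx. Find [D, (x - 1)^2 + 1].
2 x - 2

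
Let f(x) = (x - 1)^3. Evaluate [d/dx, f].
3 \left(x - 1\right)^{2}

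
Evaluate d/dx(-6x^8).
- 48 x^{7}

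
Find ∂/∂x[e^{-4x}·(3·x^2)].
6 x \left(1 - 2 x\right) e^{- 4 x}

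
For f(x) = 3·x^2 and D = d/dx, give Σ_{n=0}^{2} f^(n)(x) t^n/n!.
3 t^{2} + 6 t x + 3 x^{2}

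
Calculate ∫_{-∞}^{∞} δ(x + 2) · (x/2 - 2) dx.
-3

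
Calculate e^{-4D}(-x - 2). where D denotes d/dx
2 - x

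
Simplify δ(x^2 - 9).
\frac{\delta(x + 3) + \delta(x - 3)}{6}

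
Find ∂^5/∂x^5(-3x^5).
-360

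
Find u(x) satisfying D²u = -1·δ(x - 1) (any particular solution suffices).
-\frac{|x - 1|}{2}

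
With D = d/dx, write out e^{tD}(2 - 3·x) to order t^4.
- 3 t - 3 x + 2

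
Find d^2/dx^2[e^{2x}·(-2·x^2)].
\left(- 8 x^{2} - 16 x - 4\right) e^{2 x}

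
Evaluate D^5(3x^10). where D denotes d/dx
90720 x^{5}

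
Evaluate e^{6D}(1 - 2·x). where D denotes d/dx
- 2 x - 11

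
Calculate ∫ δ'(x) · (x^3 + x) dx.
-1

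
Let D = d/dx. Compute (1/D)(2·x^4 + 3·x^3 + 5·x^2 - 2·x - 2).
\frac{2 x^{5}}{5} + \frac{3 x^{4}}{4} + \frac{5 x^{3}}{3} - x^{2} - 2 x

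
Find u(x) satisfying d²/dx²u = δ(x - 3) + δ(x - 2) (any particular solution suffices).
\frac{|x - 3|}{2} + \frac{|x - 2|}{2}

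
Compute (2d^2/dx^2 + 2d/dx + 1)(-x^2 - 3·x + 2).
- x^{2} - 7 x - 8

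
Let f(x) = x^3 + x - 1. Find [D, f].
3 x^{2} + 1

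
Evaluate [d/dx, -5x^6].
- 30 x^{5}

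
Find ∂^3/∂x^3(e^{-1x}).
- e^{- x}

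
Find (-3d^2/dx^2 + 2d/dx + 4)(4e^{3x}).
- 68 e^{3 x}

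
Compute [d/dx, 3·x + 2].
3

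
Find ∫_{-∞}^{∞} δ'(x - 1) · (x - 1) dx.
-1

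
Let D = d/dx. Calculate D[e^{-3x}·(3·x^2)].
3 x \left(2 - 3 x\right) e^{- 3 x}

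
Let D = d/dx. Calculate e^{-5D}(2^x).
2^{x - 5}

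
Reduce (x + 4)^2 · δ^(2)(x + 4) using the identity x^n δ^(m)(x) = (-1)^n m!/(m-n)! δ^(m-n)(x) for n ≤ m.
2\delta(x + 4)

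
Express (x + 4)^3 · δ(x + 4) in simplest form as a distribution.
0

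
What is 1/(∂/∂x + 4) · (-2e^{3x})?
- \frac{2 e^{3 x}}{7}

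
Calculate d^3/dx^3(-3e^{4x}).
- 192 e^{4 x}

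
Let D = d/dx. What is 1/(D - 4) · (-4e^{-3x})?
\frac{4 e^{- 3 x}}{7}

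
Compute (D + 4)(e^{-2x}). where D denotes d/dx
2 e^{- 2 x}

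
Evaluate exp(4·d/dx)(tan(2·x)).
\tan{\left(2 x + 8 \right)}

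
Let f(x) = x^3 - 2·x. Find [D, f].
3 x^{2} - 2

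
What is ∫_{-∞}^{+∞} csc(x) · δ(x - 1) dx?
\csc{\left(1 \right)}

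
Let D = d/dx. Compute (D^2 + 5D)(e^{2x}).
14 e^{2 x}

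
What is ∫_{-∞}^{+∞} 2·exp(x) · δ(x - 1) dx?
2 e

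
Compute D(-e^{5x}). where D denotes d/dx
- 5 e^{5 x}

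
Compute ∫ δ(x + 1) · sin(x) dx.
- \sin{\left(1 \right)}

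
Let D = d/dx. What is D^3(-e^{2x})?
- 8 e^{2 x}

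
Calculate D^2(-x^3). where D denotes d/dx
- 6 x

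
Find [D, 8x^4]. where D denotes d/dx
32 x^{3}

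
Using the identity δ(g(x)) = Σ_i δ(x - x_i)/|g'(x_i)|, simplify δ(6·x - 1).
\frac{\delta(x - 1/6)}{6}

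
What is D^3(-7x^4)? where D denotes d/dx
- 168 x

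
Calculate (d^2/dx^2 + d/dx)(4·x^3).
12 x \left(x + 2\right)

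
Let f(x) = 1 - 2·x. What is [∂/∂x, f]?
-2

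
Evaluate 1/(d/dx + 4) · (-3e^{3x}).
- \frac{3 e^{3 x}}{7}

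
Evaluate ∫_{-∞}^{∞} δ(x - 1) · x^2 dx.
1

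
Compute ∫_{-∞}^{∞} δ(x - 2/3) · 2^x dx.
2^{\frac{2}{3}}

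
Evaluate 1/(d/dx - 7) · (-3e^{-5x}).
\frac{e^{- 5 x}}{4}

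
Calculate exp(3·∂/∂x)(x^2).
x^{2} + 6 x + 9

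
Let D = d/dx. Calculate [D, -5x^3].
- 15 x^{2}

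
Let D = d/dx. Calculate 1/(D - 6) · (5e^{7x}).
5 e^{7 x}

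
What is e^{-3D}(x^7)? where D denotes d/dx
x^{7} - 21 x^{6} + 189 x^{5} - 945 x^{4} + 2835 x^{3} - 5103 x^{2} + 5103 x - 2187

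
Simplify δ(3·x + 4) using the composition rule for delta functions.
\frac{\delta(x + 4/3)}{3}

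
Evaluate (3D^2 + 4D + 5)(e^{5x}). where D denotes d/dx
100 e^{5 x}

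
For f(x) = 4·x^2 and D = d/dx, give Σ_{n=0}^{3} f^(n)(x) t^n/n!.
4 t^{2} + 8 t x + 4 x^{2}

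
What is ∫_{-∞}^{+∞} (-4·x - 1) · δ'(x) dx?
4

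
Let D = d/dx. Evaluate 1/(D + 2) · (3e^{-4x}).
- \frac{3 e^{- 4 x}}{2}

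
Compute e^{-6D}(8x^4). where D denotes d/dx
8 x^{4} - 192 x^{3} + 1728 x^{2} - 6912 x + 10368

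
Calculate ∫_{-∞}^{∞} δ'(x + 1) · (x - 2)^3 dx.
-27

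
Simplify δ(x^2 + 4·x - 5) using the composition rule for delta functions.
\frac{\delta(x - 1) + \delta(x + 5)}{6}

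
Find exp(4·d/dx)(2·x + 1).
2 x + 9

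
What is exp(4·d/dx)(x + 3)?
x + 7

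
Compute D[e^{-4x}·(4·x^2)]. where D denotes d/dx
8 x \left(1 - 2 x\right) e^{- 4 x}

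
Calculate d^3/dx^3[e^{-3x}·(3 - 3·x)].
81 \left(x - 2\right) e^{- 3 x}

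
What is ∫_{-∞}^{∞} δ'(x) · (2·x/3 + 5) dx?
- \frac{2}{3}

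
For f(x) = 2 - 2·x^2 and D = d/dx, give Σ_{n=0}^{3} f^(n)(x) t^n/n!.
- 2 t^{2} - 4 t x - 2 x^{2} + 2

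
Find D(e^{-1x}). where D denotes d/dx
- e^{- x}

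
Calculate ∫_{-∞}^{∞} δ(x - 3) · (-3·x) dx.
-9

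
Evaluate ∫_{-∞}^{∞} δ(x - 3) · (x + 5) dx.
8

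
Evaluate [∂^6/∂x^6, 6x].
36\frac{d^{5}}{dx^{5}}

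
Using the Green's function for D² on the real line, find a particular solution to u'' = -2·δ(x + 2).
-|x + 2|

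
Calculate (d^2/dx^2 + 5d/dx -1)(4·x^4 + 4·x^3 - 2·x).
- 4 x^{4} + 76 x^{3} + 108 x^{2} + 26 x - 10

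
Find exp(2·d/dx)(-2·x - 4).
- 2 x - 8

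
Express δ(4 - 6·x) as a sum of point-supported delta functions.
\frac{\delta(x - 2/3)}{6}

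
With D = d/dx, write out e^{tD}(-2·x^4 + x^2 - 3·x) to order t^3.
- 8 t^{3} x - t^{2} \left(12 x^{2} - 1\right) - t \left(8 x^{3} - 2 x + 3\right) - 2 x^{4} + x^{2} - 3 x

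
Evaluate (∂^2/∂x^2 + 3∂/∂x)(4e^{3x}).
72 e^{3 x}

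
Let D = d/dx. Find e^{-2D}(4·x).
4 x - 8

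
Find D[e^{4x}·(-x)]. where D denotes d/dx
\left(- 4 x - 1\right) e^{4 x}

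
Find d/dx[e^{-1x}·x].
\left(1 - x\right) e^{- x}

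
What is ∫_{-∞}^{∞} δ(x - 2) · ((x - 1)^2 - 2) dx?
-1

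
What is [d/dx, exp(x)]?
e^{x}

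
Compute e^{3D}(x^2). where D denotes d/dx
x^{2} + 6 x + 9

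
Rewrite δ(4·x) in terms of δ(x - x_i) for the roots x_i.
\frac{\delta(x)}{4}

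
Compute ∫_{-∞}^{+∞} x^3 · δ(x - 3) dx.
27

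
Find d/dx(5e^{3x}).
15 e^{3 x}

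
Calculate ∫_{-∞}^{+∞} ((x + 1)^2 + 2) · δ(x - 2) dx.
11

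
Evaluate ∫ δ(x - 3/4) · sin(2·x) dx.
\sin{\left(\frac{3}{2} \right)}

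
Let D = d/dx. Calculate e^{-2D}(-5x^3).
- 5 x^{3} + 30 x^{2} - 60 x + 40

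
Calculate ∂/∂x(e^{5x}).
5 e^{5 x}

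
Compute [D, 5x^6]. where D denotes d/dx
30 x^{5}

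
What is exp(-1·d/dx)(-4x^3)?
- 4 x^{3} + 12 x^{2} - 12 x + 4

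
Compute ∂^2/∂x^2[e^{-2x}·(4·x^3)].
8 x \left(2 x^{2} - 6 x + 3\right) e^{- 2 x}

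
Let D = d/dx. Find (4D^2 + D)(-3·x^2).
- 6 x - 24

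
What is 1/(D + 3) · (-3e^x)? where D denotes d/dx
- \frac{3 e^{x}}{4}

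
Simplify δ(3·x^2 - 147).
\frac{\delta(x - 7) + \delta(x + 7)}{42}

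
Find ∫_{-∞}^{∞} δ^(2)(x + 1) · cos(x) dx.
- \cos{\left(1 \right)}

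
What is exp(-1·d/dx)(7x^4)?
7 x^{4} - 28 x^{3} + 42 x^{2} - 28 x + 7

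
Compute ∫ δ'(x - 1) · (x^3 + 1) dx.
-3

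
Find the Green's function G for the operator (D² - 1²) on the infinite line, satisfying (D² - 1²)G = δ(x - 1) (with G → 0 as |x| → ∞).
-\frac{e^{-|x - 1|}}{2}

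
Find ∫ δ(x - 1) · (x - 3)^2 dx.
4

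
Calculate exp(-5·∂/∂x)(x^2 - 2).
x^{2} - 10 x + 23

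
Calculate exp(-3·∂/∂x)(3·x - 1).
3 x - 10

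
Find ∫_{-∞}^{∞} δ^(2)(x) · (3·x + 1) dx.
0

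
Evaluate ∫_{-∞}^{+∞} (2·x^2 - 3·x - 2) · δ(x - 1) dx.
-3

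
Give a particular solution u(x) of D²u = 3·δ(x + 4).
\frac{3|x + 4|}{2}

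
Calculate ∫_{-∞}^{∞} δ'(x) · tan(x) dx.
-1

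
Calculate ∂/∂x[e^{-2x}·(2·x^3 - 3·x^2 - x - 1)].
\left(- 4 x^{3} + 12 x^{2} - 4 x + 1\right) e^{- 2 x}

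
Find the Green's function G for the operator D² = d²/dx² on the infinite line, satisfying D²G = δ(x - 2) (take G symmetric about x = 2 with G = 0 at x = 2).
\frac{|x - 2|}{2}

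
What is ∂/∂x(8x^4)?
32 x^{3}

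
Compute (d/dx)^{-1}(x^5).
\frac{x^{6}}{6}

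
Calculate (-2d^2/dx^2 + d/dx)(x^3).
3 x \left(x - 4\right)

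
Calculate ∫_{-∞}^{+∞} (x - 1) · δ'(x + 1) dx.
-1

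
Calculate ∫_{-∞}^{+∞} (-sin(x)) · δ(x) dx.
0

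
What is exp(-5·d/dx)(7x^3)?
7 x^{3} - 105 x^{2} + 525 x - 875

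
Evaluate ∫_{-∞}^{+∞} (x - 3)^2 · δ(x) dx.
9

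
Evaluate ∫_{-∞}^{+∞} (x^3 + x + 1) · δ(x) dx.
1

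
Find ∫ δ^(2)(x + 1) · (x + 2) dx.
0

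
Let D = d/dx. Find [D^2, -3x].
-6D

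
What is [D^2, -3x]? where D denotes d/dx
-6D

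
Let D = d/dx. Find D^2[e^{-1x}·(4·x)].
4 \left(x - 2\right) e^{- x}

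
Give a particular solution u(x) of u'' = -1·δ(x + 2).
-\frac{|x + 2|}{2}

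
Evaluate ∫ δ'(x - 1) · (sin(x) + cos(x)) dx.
- \cos{\left(1 \right)} + \sin{\left(1 \right)}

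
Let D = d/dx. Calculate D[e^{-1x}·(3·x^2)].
3 x \left(2 - x\right) e^{- x}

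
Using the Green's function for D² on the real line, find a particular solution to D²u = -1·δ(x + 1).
-\frac{|x + 1|}{2}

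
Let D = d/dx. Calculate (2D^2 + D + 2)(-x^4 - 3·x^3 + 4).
- 2 x^{4} - 10 x^{3} - 33 x^{2} - 36 x + 8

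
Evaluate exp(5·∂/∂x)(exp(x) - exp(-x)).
2 \sinh{\left(x + 5 \right)}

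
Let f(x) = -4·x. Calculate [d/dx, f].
-4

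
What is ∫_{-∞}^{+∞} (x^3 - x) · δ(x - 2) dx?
6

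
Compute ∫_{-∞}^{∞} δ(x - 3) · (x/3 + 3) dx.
4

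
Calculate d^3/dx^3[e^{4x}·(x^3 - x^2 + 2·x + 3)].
\left(64 x^{3} + 80 x^{2} + 104 x + 270\right) e^{4 x}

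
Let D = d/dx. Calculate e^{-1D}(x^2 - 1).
x \left(x - 2\right)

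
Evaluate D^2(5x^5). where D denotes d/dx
100 x^{3}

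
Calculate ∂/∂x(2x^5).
10 x^{4}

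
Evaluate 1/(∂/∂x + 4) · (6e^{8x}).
\frac{e^{8 x}}{2}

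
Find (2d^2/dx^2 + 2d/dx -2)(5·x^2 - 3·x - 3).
- 10 x^{2} + 26 x + 20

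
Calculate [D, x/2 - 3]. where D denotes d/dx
\frac{1}{2}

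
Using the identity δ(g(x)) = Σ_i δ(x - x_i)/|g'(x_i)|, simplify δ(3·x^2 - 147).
\frac{\delta(x - 7) + \delta(x + 7)}{42}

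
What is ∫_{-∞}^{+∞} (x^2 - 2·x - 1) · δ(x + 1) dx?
2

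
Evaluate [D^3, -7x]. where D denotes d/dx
-21D^{2}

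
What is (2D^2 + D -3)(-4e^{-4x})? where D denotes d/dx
- 100 e^{- 4 x}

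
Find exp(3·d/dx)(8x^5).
8 x^{5} + 120 x^{4} + 720 x^{3} + 2160 x^{2} + 3240 x + 1944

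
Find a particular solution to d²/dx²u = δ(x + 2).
\frac{|x + 2|}{2}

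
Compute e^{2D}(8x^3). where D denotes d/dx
8 x^{3} + 48 x^{2} + 96 x + 64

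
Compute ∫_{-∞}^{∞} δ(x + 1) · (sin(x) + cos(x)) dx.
- \sin{\left(1 \right)} + \cos{\left(1 \right)}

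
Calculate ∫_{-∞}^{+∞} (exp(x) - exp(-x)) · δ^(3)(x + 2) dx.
- 2 \cosh{\left(2 \right)}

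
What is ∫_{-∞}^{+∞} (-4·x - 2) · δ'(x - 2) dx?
4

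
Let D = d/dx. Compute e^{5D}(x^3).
x^{3} + 15 x^{2} + 75 x + 125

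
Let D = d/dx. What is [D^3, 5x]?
15D^{2}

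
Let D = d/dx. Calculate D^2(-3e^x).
- 3 e^{x}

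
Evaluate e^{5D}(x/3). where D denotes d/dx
\frac{x}{3} + \frac{5}{3}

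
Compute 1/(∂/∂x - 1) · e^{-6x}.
- \frac{e^{- 6 x}}{7}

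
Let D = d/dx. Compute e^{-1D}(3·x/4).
\frac{3 x}{4} - \frac{3}{4}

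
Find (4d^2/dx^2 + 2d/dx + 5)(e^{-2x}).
17 e^{- 2 x}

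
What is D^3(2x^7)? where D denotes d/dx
420 x^{4}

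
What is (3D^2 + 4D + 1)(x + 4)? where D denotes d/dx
x + 8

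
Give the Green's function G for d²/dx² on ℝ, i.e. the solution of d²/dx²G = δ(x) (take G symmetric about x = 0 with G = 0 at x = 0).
\frac{|x|}{2}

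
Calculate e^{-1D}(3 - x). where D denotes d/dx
4 - x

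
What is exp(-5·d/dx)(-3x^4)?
- 3 x^{4} + 60 x^{3} - 450 x^{2} + 1500 x - 1875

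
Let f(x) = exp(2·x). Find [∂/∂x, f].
2 e^{2 x}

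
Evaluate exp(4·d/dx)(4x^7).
4 x^{7} + 112 x^{6} + 1344 x^{5} + 8960 x^{4} + 35840 x^{3} + 86016 x^{2} + 114688 x + 65536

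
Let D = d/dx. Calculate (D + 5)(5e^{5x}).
50 e^{5 x}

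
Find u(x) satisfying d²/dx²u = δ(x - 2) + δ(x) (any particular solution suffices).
\frac{|x - 2|}{2} + \frac{|x|}{2}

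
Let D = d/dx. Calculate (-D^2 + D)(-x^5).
5 x^{3} \left(4 - x\right)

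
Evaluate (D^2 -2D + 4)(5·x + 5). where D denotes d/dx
20 x + 10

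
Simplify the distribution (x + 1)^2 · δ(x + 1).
0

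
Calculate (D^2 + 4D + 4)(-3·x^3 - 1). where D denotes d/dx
- 12 x^{3} - 36 x^{2} - 18 x - 4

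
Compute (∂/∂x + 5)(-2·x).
- 10 x - 2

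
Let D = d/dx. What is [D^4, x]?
4D^{3}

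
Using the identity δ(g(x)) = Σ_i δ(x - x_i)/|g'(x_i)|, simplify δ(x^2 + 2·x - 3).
\frac{\delta(x - 1) + \delta(x + 3)}{4}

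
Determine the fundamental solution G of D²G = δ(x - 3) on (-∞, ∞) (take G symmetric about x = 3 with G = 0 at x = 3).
\frac{|x - 3|}{2}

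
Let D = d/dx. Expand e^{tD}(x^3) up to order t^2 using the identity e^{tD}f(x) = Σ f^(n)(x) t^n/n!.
x \left(3 t^{2} + 3 t x + x^{2}\right)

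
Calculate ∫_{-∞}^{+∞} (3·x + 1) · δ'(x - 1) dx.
-3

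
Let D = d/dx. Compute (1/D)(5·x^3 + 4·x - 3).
\frac{5 x^{4}}{4} + 2 x^{2} - 3 x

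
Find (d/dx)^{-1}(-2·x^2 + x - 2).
- \frac{2 x^{3}}{3} + \frac{x^{2}}{2} - 2 x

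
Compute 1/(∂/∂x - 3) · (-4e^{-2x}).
\frac{4 e^{- 2 x}}{5}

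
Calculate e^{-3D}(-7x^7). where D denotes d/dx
- 7 x^{7} + 147 x^{6} - 1323 x^{5} + 6615 x^{4} - 19845 x^{3} + 35721 x^{2} - 35721 x + 15309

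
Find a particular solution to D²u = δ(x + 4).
\frac{|x + 4|}{2}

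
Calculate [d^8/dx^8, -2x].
-16\frac{d^{7}}{dx^{7}}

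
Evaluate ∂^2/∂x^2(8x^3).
48 x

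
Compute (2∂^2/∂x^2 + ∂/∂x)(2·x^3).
6 x \left(x + 4\right)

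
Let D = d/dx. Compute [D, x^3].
3 x^{2}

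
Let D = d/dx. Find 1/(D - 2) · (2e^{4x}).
e^{4 x}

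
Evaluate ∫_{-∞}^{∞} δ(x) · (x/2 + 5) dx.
5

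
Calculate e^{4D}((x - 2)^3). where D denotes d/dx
x^{3} + 6 x^{2} + 12 x + 8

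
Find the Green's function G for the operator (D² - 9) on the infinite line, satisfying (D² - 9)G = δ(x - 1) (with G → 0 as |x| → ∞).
-\frac{e^{-3|x - 1|}}{6}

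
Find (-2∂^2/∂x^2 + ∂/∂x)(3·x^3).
9 x \left(x - 4\right)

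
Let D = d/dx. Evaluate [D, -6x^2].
- 12 x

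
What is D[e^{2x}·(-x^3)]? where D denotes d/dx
x^{2} \left(- 2 x - 3\right) e^{2 x}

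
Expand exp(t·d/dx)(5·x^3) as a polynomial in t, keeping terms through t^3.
5 t^{3} + 15 t^{2} x + 15 t x^{2} + 5 x^{3}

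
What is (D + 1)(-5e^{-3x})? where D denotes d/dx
10 e^{- 3 x}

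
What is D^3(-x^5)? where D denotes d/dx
- 60 x^{2}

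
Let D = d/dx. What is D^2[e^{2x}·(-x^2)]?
\left(- 4 x^{2} - 8 x - 2\right) e^{2 x}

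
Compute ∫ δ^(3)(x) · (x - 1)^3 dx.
-6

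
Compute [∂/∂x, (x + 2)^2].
2 x + 4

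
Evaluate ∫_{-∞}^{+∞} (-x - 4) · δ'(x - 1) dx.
1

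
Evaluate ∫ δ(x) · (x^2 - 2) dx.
-2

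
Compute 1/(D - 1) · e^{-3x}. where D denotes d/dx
- \frac{e^{- 3 x}}{4}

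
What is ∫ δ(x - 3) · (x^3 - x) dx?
24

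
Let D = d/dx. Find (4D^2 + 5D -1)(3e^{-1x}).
- 6 e^{- x}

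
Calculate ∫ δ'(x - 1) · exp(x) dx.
- e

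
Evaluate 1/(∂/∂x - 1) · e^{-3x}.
- \frac{e^{- 3 x}}{4}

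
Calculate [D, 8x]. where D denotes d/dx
8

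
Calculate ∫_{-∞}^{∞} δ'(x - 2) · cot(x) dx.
\frac{1}{\sin^{2}{\left(2 \right)}}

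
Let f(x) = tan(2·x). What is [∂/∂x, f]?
\frac{2}{\cos^{2}{\left(2 x \right)}}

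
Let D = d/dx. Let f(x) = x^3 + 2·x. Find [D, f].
3 x^{2} + 2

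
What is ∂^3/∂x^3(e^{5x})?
125 e^{5 x}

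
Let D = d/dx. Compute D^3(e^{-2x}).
- 8 e^{- 2 x}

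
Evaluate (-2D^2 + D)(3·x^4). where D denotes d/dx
12 x^{2} \left(x - 6\right)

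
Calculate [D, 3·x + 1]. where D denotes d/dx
3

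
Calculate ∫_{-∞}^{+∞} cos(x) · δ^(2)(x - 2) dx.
- \cos{\left(2 \right)}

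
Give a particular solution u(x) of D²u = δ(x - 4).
\frac{|x - 4|}{2}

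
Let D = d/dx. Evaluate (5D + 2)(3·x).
6 x + 15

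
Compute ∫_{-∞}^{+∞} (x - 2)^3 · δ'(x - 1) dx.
-3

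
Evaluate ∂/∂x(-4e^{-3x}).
12 e^{- 3 x}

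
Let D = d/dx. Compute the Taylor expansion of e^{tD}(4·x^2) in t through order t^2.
4 t^{2} + 8 t x + 4 x^{2}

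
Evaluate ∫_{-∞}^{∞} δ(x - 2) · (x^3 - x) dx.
6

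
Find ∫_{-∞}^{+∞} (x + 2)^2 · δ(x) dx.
4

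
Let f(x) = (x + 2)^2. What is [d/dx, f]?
2 x + 4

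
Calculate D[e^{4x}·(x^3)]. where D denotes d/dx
x^{2} \left(4 x + 3\right) e^{4 x}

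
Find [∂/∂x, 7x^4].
28 x^{3}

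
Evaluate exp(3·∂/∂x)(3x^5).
3 x^{5} + 45 x^{4} + 270 x^{3} + 810 x^{2} + 1215 x + 729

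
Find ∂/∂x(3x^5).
15 x^{4}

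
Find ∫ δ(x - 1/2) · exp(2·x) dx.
e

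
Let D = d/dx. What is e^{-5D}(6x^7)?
6 x^{7} - 210 x^{6} + 3150 x^{5} - 26250 x^{4} + 131250 x^{3} - 393750 x^{2} + 656250 x - 468750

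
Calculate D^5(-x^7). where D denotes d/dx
- 2520 x^{2}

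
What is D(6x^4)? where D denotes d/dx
24 x^{3}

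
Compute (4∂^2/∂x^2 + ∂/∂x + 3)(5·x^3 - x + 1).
15 x^{3} + 15 x^{2} + 117 x + 2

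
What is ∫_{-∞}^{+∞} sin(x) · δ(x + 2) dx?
- \sin{\left(2 \right)}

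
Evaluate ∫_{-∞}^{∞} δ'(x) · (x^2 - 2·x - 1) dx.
2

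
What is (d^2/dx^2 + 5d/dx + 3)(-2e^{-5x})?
- 6 e^{- 5 x}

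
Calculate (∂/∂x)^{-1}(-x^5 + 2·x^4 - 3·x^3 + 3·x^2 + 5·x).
- \frac{x^{6}}{6} + \frac{2 x^{5}}{5} - \frac{3 x^{4}}{4} + x^{3} + \frac{5 x^{2}}{2}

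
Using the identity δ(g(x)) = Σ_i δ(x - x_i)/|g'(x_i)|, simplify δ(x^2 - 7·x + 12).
\frac{\delta(x - 4) + \delta(x - 3)}{1}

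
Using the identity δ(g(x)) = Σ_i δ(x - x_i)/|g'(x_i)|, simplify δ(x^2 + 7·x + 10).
\frac{\delta(x + 5) + \delta(x + 2)}{3}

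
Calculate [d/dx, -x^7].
- 7 x^{6}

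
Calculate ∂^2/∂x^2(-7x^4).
- 84 x^{2}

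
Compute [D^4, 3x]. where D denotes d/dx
12D^{3}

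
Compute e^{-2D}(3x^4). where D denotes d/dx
3 x^{4} - 24 x^{3} + 72 x^{2} - 96 x + 48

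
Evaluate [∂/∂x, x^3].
3 x^{2}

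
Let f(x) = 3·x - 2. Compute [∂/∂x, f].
3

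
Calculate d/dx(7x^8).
56 x^{7}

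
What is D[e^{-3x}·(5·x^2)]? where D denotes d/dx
5 x \left(2 - 3 x\right) e^{- 3 x}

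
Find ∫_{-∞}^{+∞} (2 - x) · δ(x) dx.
2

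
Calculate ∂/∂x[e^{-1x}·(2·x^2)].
2 x \left(2 - x\right) e^{- x}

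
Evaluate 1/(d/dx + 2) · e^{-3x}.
- e^{- 3 x}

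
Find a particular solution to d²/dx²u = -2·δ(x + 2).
-|x + 2|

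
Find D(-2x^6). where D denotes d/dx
- 12 x^{5}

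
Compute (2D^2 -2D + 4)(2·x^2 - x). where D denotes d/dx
8 x^{2} - 12 x + 10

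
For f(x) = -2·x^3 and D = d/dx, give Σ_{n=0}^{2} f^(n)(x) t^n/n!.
2 x \left(- 3 t^{2} - 3 t x - x^{2}\right)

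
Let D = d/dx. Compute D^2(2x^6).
60 x^{4}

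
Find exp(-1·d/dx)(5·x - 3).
5 x - 8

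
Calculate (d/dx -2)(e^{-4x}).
- 6 e^{- 4 x}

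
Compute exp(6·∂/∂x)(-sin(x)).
- \sin{\left(x + 6 \right)}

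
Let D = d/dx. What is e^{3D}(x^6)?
x^{6} + 18 x^{5} + 135 x^{4} + 540 x^{3} + 1215 x^{2} + 1458 x + 729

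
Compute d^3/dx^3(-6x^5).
- 360 x^{2}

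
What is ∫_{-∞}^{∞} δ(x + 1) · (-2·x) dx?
2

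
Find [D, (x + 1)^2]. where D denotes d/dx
2 x + 2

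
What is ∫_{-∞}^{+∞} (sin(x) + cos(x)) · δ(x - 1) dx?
\cos{\left(1 \right)} + \sin{\left(1 \right)}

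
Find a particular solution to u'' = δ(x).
\frac{|x|}{2}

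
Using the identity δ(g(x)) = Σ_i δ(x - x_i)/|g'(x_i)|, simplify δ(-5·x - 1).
\frac{\delta(x + 1/5)}{5}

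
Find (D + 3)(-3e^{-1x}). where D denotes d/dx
- 6 e^{- x}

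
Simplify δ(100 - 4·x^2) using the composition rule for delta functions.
\frac{\delta(x - 5) + \delta(x + 5)}{40}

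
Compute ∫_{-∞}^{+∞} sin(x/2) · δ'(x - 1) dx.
- \frac{\cos{\left(\frac{1}{2} \right)}}{2}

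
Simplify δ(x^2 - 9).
\frac{\delta(x - 3) + \delta(x + 3)}{6}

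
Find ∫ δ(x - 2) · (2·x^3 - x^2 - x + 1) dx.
11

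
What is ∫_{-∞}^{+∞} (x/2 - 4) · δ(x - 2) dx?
-3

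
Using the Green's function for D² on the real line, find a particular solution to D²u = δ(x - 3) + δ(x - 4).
\frac{|x - 3|}{2} + \frac{|x - 4|}{2}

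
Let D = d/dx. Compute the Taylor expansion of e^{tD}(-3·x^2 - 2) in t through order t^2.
- 3 t^{2} - 6 t x - 3 x^{2} - 2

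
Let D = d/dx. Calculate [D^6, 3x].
18D^{5}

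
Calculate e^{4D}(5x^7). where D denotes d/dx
5 x^{7} + 140 x^{6} + 1680 x^{5} + 11200 x^{4} + 44800 x^{3} + 107520 x^{2} + 143360 x + 81920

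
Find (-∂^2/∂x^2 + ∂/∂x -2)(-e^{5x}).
22 e^{5 x}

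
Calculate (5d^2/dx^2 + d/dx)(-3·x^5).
15 x^{3} \left(- x - 20\right)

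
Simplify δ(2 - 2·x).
\frac{\delta(x - 1)}{2}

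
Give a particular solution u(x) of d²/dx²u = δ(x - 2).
\frac{|x - 2|}{2}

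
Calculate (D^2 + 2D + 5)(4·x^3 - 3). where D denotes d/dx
20 x^{3} + 24 x^{2} + 24 x - 15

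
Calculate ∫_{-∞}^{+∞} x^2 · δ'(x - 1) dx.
-2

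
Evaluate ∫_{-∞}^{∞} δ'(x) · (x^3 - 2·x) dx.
2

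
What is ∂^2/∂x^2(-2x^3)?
- 12 x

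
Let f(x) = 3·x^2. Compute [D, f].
6 x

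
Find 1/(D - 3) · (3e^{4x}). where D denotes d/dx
3 e^{4 x}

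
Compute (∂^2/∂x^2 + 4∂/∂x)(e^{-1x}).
- 3 e^{- x}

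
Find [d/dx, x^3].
3 x^{2}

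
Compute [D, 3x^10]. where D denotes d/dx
30 x^{9}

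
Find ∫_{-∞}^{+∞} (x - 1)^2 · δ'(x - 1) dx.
0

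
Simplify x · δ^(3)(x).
-3\delta^{(2)}(x)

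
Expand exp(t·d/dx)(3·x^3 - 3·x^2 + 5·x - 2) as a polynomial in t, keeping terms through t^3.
3 t^{3} + t^{2} \left(9 x - 3\right) + t \left(9 x^{2} - 6 x + 5\right) + 3 x^{3} - 3 x^{2} + 5 x - 2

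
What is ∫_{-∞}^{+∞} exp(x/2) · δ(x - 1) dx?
e^{\frac{1}{2}}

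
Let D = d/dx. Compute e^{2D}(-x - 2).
- x - 4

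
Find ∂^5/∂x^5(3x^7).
7560 x^{2}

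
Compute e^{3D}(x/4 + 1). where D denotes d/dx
\frac{x}{4} + \frac{7}{4}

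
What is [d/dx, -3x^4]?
- 12 x^{3}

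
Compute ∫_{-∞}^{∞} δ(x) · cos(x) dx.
1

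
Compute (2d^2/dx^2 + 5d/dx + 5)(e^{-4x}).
17 e^{- 4 x}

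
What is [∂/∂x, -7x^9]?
- 63 x^{8}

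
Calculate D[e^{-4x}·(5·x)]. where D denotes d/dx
5 \left(1 - 4 x\right) e^{- 4 x}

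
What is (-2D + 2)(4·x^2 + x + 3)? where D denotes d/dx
8 x^{2} - 14 x + 4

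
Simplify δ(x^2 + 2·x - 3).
\frac{\delta(x - 1) + \delta(x + 3)}{4}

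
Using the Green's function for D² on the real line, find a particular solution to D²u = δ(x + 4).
\frac{|x + 4|}{2}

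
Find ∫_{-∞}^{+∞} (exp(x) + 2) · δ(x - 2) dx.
2 + e^{2}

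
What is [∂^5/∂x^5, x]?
5\frac{d^{4}}{dx^{4}}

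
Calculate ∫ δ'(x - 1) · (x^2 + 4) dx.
-2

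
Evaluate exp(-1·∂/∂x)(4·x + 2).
4 x - 2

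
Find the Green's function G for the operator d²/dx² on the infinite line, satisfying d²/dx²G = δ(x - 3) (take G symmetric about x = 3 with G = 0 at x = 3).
\frac{|x - 3|}{2}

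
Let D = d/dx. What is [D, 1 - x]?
-1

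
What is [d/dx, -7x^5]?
- 35 x^{4}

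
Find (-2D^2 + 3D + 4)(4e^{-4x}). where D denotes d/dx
- 160 e^{- 4 x}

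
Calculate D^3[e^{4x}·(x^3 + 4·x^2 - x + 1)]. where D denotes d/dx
\left(64 x^{3} + 400 x^{2} + 392 x + 118\right) e^{4 x}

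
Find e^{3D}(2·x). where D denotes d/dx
2 x + 6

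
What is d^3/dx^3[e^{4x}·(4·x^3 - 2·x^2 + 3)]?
\left(256 x^{3} + 448 x^{2} + 96 x + 168\right) e^{4 x}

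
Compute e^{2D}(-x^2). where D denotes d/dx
- x^{2} - 4 x - 4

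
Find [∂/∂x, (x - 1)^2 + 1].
2 x - 2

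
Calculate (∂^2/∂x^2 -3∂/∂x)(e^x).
- 2 e^{x}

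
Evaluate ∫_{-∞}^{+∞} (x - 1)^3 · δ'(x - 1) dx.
0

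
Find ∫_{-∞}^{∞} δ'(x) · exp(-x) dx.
1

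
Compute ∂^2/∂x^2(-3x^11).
- 330 x^{9}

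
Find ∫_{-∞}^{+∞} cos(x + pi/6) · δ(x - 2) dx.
\cos{\left(\frac{\pi}{6} + 2 \right)}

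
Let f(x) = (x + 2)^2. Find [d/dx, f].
2 x + 4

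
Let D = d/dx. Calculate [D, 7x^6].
42 x^{5}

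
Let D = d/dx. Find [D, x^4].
4 x^{3}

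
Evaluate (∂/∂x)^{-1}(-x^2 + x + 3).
- \frac{x^{3}}{3} + \frac{x^{2}}{2} + 3 x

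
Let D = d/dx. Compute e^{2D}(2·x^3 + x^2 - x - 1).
2 x^{3} + 13 x^{2} + 27 x + 17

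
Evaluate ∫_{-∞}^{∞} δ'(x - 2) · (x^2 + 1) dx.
-4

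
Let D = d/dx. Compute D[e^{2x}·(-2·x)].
\left(- 4 x - 2\right) e^{2 x}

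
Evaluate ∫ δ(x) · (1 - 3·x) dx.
1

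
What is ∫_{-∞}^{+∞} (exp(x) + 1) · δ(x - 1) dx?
1 + e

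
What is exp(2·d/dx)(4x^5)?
4 x^{5} + 40 x^{4} + 160 x^{3} + 320 x^{2} + 320 x + 128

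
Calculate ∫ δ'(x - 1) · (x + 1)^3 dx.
-12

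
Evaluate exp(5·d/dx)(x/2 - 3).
\frac{x}{2} - \frac{1}{2}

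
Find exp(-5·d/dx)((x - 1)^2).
x^{2} - 12 x + 36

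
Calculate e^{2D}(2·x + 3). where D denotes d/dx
2 x + 7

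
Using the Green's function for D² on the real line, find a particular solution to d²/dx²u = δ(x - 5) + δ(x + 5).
\frac{|x - 5|}{2} + \frac{|x + 5|}{2}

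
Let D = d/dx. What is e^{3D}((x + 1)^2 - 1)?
x^{2} + 8 x + 15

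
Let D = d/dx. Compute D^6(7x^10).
1058400 x^{4}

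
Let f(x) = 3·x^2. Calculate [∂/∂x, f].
6 x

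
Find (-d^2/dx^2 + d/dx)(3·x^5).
15 x^{3} \left(x - 4\right)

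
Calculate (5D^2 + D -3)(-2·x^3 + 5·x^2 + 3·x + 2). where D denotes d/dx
6 x^{3} - 21 x^{2} - 59 x + 47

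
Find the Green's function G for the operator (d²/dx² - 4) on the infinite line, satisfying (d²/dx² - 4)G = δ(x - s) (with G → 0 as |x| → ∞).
-\frac{e^{-2|x-s|}}{4}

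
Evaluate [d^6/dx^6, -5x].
-30\frac{d^{5}}{dx^{5}}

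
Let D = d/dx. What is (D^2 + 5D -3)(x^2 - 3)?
- 3 x^{2} + 10 x + 11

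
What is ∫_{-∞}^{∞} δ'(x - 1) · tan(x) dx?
- \tan^{2}{\left(1 \right)} - 1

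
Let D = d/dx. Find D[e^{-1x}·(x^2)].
x \left(2 - x\right) e^{- x}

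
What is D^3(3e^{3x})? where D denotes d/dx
81 e^{3 x}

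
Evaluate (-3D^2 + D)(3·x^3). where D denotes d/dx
9 x \left(x - 6\right)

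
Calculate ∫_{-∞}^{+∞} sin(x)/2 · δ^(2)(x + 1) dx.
\frac{\sin{\left(1 \right)}}{2}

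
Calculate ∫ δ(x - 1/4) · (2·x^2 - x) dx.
- \frac{1}{8}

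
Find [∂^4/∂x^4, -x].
-4\frac{d^{3}}{dx^{3}}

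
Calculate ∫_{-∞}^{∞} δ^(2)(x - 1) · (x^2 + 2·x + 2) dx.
2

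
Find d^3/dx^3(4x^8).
1344 x^{5}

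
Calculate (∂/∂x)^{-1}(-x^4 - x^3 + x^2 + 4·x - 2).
- \frac{x^{5}}{5} - \frac{x^{4}}{4} + \frac{x^{3}}{3} + 2 x^{2} - 2 x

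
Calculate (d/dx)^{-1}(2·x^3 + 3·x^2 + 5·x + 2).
\frac{x^{4}}{2} + x^{3} + \frac{5 x^{2}}{2} + 2 x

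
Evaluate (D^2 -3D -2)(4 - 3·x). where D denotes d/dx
6 x + 1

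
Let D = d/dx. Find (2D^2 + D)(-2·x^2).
- 4 x - 8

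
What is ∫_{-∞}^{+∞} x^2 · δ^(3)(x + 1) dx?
0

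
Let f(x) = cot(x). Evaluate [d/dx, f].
- \frac{1}{\sin^{2}{\left(x \right)}}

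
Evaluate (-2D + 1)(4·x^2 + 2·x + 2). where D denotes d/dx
4 x^{2} - 14 x - 2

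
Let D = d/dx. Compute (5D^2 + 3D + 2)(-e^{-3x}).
- 38 e^{- 3 x}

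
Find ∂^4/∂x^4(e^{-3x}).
81 e^{- 3 x}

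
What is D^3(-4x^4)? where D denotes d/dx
- 96 x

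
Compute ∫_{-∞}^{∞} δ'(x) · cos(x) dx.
0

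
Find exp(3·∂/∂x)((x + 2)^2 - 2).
x^{2} + 10 x + 23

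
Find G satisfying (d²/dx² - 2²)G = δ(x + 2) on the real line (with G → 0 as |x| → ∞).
-\frac{e^{-2|x + 2|}}{4}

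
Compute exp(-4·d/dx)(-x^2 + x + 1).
- x^{2} + 9 x - 19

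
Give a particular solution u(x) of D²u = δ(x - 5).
\frac{|x - 5|}{2}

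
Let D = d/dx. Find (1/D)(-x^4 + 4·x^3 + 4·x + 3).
- \frac{x^{5}}{5} + x^{4} + 2 x^{2} + 3 x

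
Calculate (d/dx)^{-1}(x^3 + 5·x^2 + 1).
\frac{x^{4}}{4} + \frac{5 x^{3}}{3} + x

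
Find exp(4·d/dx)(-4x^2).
- 4 x^{2} - 32 x - 64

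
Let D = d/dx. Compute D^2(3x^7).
126 x^{5}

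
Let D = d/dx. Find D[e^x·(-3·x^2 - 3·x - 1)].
\left(- 3 x^{2} - 9 x - 4\right) e^{x}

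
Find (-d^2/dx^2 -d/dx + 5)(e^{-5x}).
- 15 e^{- 5 x}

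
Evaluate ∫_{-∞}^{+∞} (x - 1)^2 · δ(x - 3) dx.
4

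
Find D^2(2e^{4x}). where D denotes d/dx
32 e^{4 x}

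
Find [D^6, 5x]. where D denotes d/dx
30D^{5}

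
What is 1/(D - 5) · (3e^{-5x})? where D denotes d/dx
- \frac{3 e^{- 5 x}}{10}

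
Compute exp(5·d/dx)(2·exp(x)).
2 e^{x + 5}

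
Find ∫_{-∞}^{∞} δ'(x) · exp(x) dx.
-1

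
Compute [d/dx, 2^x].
2^{x} \log{\left(2 \right)}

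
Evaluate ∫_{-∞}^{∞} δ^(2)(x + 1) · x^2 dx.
2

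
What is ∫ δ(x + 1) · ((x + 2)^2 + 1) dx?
2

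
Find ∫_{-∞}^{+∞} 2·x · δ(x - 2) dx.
4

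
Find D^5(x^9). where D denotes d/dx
15120 x^{4}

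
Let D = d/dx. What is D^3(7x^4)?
168 x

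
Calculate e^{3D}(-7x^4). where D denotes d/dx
- 7 x^{4} - 84 x^{3} - 378 x^{2} - 756 x - 567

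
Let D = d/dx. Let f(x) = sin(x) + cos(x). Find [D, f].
- \sin{\left(x \right)} + \cos{\left(x \right)}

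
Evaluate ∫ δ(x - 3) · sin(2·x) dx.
\sin{\left(6 \right)}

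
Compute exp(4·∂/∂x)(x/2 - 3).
\frac{x}{2} - 1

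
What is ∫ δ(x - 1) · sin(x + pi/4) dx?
\sin{\left(\frac{\pi}{4} + 1 \right)}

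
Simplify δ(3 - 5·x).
\frac{\delta(x - 3/5)}{5}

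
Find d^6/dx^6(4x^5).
0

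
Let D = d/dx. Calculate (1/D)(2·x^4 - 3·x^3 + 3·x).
\frac{2 x^{5}}{5} - \frac{3 x^{4}}{4} + \frac{3 x^{2}}{2}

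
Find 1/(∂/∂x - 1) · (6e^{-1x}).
- 3 e^{- x}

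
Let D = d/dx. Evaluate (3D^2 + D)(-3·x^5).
15 x^{3} \left(- x - 12\right)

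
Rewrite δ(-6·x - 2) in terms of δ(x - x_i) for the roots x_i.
\frac{\delta(x + 1/3)}{6}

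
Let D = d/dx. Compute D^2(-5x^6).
- 150 x^{4}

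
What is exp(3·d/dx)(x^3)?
x^{3} + 9 x^{2} + 27 x + 27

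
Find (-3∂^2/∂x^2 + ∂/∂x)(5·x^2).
10 x - 30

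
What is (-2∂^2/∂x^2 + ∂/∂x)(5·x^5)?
25 x^{3} \left(x - 8\right)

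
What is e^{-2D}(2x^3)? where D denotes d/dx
2 x^{3} - 12 x^{2} + 24 x - 16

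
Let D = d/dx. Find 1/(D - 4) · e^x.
- \frac{e^{x}}{3}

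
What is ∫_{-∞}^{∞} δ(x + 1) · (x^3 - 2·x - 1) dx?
0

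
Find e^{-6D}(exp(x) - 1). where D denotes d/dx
e^{x - 6} - 1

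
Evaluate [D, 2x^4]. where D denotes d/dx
8 x^{3}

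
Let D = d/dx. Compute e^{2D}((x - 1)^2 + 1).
x^{2} + 2 x + 2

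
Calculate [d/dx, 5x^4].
20 x^{3}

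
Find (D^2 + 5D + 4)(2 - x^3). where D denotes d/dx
- 4 x^{3} - 15 x^{2} - 6 x + 8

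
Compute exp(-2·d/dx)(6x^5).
6 x^{5} - 60 x^{4} + 240 x^{3} - 480 x^{2} + 480 x - 192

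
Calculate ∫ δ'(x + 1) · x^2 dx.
2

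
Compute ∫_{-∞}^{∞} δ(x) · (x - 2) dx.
-2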